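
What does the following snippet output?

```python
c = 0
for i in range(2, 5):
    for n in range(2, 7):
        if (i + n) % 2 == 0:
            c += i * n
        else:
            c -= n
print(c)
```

i=2,n=2: even sum, c = 0+4 = 4
i=2,n=3: odd sum, c = 4-3 = 1
i=2,n=4: even sum, c = 1+8 = 9
i=2,n=5: odd sum, c = 9-5 = 4
i=2,n=6: even sum, c = 4+12 = 16
i=3,n=2: odd sum, c = 16-2 = 14
i=3,n=3: even sum, c = 14+9 = 23
i=3,n=4: odd sum, c = 23-4 = 19
i=3,n=5: even sum, c = 19+15 = 34
i=3,n=6: odd sum, c = 34-6 = 28
i=4,n=2: even sum, c = 28+8 = 36
i=4,n=3: odd sum, c = 36-3 = 33
i=4,n=4: even sum, c = 33+16 = 49
i=4,n=5: odd sum, c = 49-5 = 44
i=4,n=6: even sum, c = 44+24 = 68

68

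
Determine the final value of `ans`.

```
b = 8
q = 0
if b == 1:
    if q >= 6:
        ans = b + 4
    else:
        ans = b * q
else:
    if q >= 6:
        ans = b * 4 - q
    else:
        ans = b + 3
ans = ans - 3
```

b=8, q=0
b == 1 is False; q >= 6 is False
→ ans = b + 3 = 11
ans = 11-3 = 8

8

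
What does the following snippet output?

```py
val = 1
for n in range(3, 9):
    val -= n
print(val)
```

-32

n=3: val = 1-3 = -2
n=4: val = (-2)-4 = -6
n=5: val = (-6)-5 = -11
n=6: val = (-11)-6 = -17
n=7: val = (-17)-7 = -24
n=8: val = (-24)-8 = -32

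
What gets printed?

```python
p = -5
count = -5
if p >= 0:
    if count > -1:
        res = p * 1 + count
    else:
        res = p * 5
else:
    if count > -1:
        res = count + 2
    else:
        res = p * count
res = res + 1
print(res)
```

26

p=-5, count=-5
p >= 0 is False; count > -1 is False
→ res = p * count = 25
res = 25+1 = 26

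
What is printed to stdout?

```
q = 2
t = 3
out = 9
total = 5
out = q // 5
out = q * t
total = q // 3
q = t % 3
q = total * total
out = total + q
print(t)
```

3

out = 2//5 = 0
out = 2*3 = 6
total = 2//3 = 0
q = 3%3 = 0
q = 0*0 = 0
out = 0+0 = 0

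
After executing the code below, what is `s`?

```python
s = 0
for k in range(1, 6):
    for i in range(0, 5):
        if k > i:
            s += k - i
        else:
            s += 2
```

k=1,i=0: 1>0, s = 0+1 = 1
k=1,i=1: not 1>1, s = 1+2 = 3
k=1,i=2: not 1>2, s = 3+2 = 5
k=1,i=3: not 1>3, s = 5+2 = 7
k=1,i=4: not 1>4, s = 7+2 = 9
k=2,i=0: 2>0, s = 9+2 = 11
k=2,i=1: 2>1, s = 11+1 = 12
k=2,i=2: not 2>2, s = 12+2 = 14
k=2,i=3: not 2>3, s = 14+2 = 16
k=2,i=4: not 2>4, s = 16+2 = 18
k=3,i=0: 3>0, s = 18+3 = 21
k=3,i=1: 3>1, s = 21+2 = 23
k=3,i=2: 3>2, s = 23+1 = 24
k=3,i=3: not 3>3, s = 24+2 = 26
k=3,i=4: not 3>4, s = 26+2 = 28
k=4,i=0: 4>0, s = 28+4 = 32
k=4,i=1: 4>1, s = 32+3 = 35
k=4,i=2: 4>2, s = 35+2 = 37
k=4,i=3: 4>3, s = 37+1 = 38
k=4,i=4: not 4>4, s = 38+2 = 40
k=5,i=0: 5>0, s = 40+5 = 45
k=5,i=1: 5>1, s = 45+4 = 49
k=5,i=2: 5>2, s = 49+3 = 52
k=5,i=3: 5>3, s = 52+2 = 54
k=5,i=4: 5>4, s = 54+1 = 55

55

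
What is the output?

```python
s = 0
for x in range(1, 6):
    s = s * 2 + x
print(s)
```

57

x=1: s = 0*2+1 = 1
x=2: s = 1*2+2 = 4
x=3: s = 4*2+3 = 11
x=4: s = 11*2+4 = 26
x=5: s = 26*2+5 = 57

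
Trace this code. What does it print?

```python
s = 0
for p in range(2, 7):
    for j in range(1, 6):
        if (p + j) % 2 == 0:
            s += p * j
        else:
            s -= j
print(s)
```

105

p=2,j=1: odd sum, s = 0-1 = -1
p=2,j=2: even sum, s = (-1)+4 = 3
p=2,j=3: odd sum, s = 3-3 = 0
p=2,j=4: even sum, s = 0+8 = 8
p=2,j=5: odd sum, s = 8-5 = 3
p=3,j=1: even sum, s = 3+3 = 6
p=3,j=2: odd sum, s = 6-2 = 4
p=3,j=3: even sum, s = 4+9 = 13
p=3,j=4: odd sum, s = 13-4 = 9
p=3,j=5: even sum, s = 9+15 = 24
p=4,j=1: odd sum, s = 24-1 = 23
p=4,j=2: even sum, s = 23+8 = 31
p=4,j=3: odd sum, s = 31-3 = 28
p=4,j=4: even sum, s = 28+16 = 44
p=4,j=5: odd sum, s = 44-5 = 39
p=5,j=1: even sum, s = 39+5 = 44
p=5,j=2: odd sum, s = 44-2 = 42
p=5,j=3: even sum, s = 42+15 = 57
p=5,j=4: odd sum, s = 57-4 = 53
p=5,j=5: even sum, s = 53+25 = 78
p=6,j=1: odd sum, s = 78-1 = 77
p=6,j=2: even sum, s = 77+12 = 89
p=6,j=3: odd sum, s = 89-3 = 86
p=6,j=4: even sum, s = 86+24 = 110
p=6,j=5: odd sum, s = 110-5 = 105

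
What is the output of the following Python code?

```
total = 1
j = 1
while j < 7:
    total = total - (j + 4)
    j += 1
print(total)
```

j=1: total = 1-5 = -4
j=2: total = (-4)-6 = -10
j=3: total = (-10)-7 = -17
j=4: total = (-17)-8 = -25
j=5: total = (-25)-9 = -34
j=6: total = (-34)-10 = -44

-44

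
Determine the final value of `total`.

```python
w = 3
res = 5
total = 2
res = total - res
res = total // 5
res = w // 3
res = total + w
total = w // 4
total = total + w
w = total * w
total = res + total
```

res = 2-5 = -3
res = 2//5 = 0
res = 3//3 = 1
res = 2+3 = 5
total = 3//4 = 0
total = 0+3 = 3
w = 3*3 = 9
total = 5+3 = 8

8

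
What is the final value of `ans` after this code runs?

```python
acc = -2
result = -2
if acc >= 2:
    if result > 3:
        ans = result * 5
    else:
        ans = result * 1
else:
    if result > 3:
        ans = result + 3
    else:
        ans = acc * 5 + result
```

acc=-2, result=-2
acc >= 2 is False; result > 3 is False
→ ans = acc * 5 + result = -12

-12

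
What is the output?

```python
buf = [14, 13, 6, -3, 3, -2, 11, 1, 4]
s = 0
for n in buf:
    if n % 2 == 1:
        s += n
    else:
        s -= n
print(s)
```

n=14: not odd, s = 0-14 = -14
n=13: odd, s = (-14)+13 = -1
n=6: not odd, s = (-1)-6 = -7
n=-3: odd, s = (-7)+(-3) = -10
n=3: odd, s = (-10)+3 = -7
n=-2: not odd, s = (-7)-(-2) = -5
n=11: odd, s = (-5)+11 = 6
n=1: odd, s = 6+1 = 7
n=4: not odd, s = 7-4 = 3

3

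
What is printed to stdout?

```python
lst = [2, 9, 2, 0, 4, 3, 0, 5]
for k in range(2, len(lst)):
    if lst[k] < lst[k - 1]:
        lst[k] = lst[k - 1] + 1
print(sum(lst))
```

86

k=2: 2<9, lst[2] = 9+1 = 10 → [2, 9, 10, 0, 4, 3, 0, 5]
k=3: 0<10, lst[3] = 10+1 = 11 → [2, 9, 10, 11, 4, 3, 0, 5]
k=4: 4<11, lst[4] = 11+1 = 12 → [2, 9, 10, 11, 12, 3, 0, 5]
k=5: 3<12, lst[5] = 12+1 = 13 → [2, 9, 10, 11, 12, 13, 0, 5]
k=6: 0<13, lst[6] = 13+1 = 14 → [2, 9, 10, 11, 12, 13, 14, 5]
k=7: 5<14, lst[7] = 14+1 = 15 → [2, 9, 10, 11, 12, 13, 14, 15]
sum = 86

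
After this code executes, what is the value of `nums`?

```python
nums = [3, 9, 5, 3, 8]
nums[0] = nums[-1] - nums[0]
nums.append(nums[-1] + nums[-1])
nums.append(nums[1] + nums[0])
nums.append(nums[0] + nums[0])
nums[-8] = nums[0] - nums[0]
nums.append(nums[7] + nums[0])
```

[0, 9, 5, 3, 8, 16, 14, 10, 10]

nums[0] = nums[-1]-nums[0] = 8-3 = 5 → [5, 9, 5, 3, 8]
append nums[-1]+nums[-1] = 8+8 = 16 → [5, 9, 5, 3, 8, 16]
append nums[1]+nums[0] = 9+5 = 14 → [5, 9, 5, 3, 8, 16, 14]
append nums[0]+nums[0] = 5+5 = 10 → [5, 9, 5, 3, 8, 16, 14, 10]
nums[-8] = nums[0]-nums[0] = 5-5 = 0 → [0, 9, 5, 3, 8, 16, 14, 10]
append nums[7]+nums[0] = 10+0 = 10 → [0, 9, 5, 3, 8, 16, 14, 10, 10]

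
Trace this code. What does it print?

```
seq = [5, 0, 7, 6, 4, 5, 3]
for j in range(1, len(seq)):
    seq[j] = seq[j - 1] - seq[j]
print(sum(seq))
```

j=1: seq[1] = 5-0 = 5 → [5, 5, 7, 6, 4, 5, 3]
j=2: seq[2] = 5-7 = -2 → [5, 5, -2, 6, 4, 5, 3]
j=3: seq[3] = (-2)-6 = -8 → [5, 5, -2, -8, 4, 5, 3]
j=4: seq[4] = (-8)-4 = -12 → [5, 5, -2, -8, -12, 5, 3]
j=5: seq[5] = (-12)-5 = -17 → [5, 5, -2, -8, -12, -17, 3]
j=6: seq[6] = (-17)-3 = -20 → [5, 5, -2, -8, -12, -17, -20]
sum = -49

-49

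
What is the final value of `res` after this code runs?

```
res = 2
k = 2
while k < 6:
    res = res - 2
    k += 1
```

-6

k=2: res = 2-2 = 0
k=3: res = 0-2 = -2
k=4: res = (-2)-2 = -4
k=5: res = (-4)-2 = -6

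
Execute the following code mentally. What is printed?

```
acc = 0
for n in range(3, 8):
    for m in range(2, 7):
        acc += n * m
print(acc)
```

n=3,m=2: acc = 0+6 = 6
n=3,m=3: acc = 6+9 = 15
n=3,m=4: acc = 15+12 = 27
n=3,m=5: acc = 27+15 = 42
n=3,m=6: acc = 42+18 = 60
n=4,m=2: acc = 60+8 = 68
n=4,m=3: acc = 68+12 = 80
n=4,m=4: acc = 80+16 = 96
n=4,m=5: acc = 96+20 = 116
n=4,m=6: acc = 116+24 = 140
n=5,m=2: acc = 140+10 = 150
n=5,m=3: acc = 150+15 = 165
n=5,m=4: acc = 165+20 = 185
n=5,m=5: acc = 185+25 = 210
n=5,m=6: acc = 210+30 = 240
n=6,m=2: acc = 240+12 = 252
n=6,m=3: acc = 252+18 = 270
n=6,m=4: acc = 270+24 = 294
n=6,m=5: acc = 294+30 = 324
n=6,m=6: acc = 324+36 = 360
n=7,m=2: acc = 360+14 = 374
n=7,m=3: acc = 374+21 = 395
n=7,m=4: acc = 395+28 = 423
n=7,m=5: acc = 423+35 = 458
n=7,m=6: acc = 458+42 = 500

500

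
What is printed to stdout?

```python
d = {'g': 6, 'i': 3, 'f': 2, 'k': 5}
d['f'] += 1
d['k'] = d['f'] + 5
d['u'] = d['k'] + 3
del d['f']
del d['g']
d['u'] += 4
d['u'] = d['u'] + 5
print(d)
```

{'i': 3, 'k': 8, 'u': 20}

d['f'] = 2+1 = 3 → {'g': 6, 'i': 3, 'f': 3, 'k': 5}
d['k'] = d['f']+5 = 8 → {'g': 6, 'i': 3, 'f': 3, 'k': 8}
d['u'] = d['k']+3 = 11 → {'g': 6, 'i': 3, 'f': 3, 'k': 8, 'u': 11}
del 'f' → {'g': 6, 'i': 3, 'k': 8, 'u': 11}
del 'g' → {'i': 3, 'k': 8, 'u': 11}
d['u'] = 11+4 = 15 → {'i': 3, 'k': 8, 'u': 15}
d['u'] = d['u']+5 = 20 → {'i': 3, 'k': 8, 'u': 20}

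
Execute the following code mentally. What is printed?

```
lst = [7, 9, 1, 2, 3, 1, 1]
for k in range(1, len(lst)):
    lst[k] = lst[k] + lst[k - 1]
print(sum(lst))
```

k=1: lst[1] = 9+7 = 16 → [7, 16, 1, 2, 3, 1, 1]
k=2: lst[2] = 1+16 = 17 → [7, 16, 17, 2, 3, 1, 1]
k=3: lst[3] = 2+17 = 19 → [7, 16, 17, 19, 3, 1, 1]
k=4: lst[4] = 3+19 = 22 → [7, 16, 17, 19, 22, 1, 1]
k=5: lst[5] = 1+22 = 23 → [7, 16, 17, 19, 22, 23, 1]
k=6: lst[6] = 1+23 = 24 → [7, 16, 17, 19, 22, 23, 24]
sum = 128

128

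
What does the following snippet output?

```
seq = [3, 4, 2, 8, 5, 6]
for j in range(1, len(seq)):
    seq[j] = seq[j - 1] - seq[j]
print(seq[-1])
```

-22

j=1: seq[1] = 3-4 = -1 → [3, -1, 2, 8, 5, 6]
j=2: seq[2] = (-1)-2 = -3 → [3, -1, -3, 8, 5, 6]
j=3: seq[3] = (-3)-8 = -11 → [3, -1, -3, -11, 5, 6]
j=4: seq[4] = (-11)-5 = -16 → [3, -1, -3, -11, -16, 6]
j=5: seq[5] = (-16)-6 = -22 → [3, -1, -3, -11, -16, -22]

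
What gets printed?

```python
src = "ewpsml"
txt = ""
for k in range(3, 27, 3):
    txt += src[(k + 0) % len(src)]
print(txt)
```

sesesese

k=3: add src[3]='s' → 's'
k=6: add src[0]='e' → 'se'
k=9: add src[3]='s' → 'ses'
k=12: add src[0]='e' → 'sese'
k=15: add src[3]='s' → 'seses'
k=18: add src[0]='e' → 'sesese'
k=21: add src[3]='s' → 'seseses'
k=24: add src[0]='e' → 'sesesese'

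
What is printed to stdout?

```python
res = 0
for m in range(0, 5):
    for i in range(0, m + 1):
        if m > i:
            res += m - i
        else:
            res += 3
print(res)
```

35

m=0,i=0: not 0>0, res = 0+3 = 3
m=1,i=0: 1>0, res = 3+1 = 4
m=1,i=1: not 1>1, res = 4+3 = 7
m=2,i=0: 2>0, res = 7+2 = 9
m=2,i=1: 2>1, res = 9+1 = 10
m=2,i=2: not 2>2, res = 10+3 = 13
m=3,i=0: 3>0, res = 13+3 = 16
m=3,i=1: 3>1, res = 16+2 = 18
m=3,i=2: 3>2, res = 18+1 = 19
m=3,i=3: not 3>3, res = 19+3 = 22
m=4,i=0: 4>0, res = 22+4 = 26
m=4,i=1: 4>1, res = 26+3 = 29
m=4,i=2: 4>2, res = 29+2 = 31
m=4,i=3: 4>3, res = 31+1 = 32
m=4,i=4: not 4>4, res = 32+3 = 35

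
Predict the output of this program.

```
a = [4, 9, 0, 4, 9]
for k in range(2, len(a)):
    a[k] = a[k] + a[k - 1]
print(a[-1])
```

22

k=2: a[2] = 0+9 = 9 → [4, 9, 9, 4, 9]
k=3: a[3] = 4+9 = 13 → [4, 9, 9, 13, 9]
k=4: a[4] = 9+13 = 22 → [4, 9, 9, 13, 22]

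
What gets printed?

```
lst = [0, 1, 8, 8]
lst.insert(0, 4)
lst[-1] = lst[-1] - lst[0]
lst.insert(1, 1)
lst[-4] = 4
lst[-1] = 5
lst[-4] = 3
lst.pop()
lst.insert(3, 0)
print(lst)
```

[4, 1, 3, 0, 1, 8]

insert 4 at 0 → [4, 0, 1, 8, 8]
lst[-1] = lst[-1]-lst[0] = 8-4 = 4 → [4, 0, 1, 8, 4]
insert 1 at 1 → [4, 1, 0, 1, 8, 4]
lst[-4] = 4 → [4, 1, 4, 1, 8, 4]
lst[-1] = 5 → [4, 1, 4, 1, 8, 5]
lst[-4] = 3 → [4, 1, 3, 1, 8, 5]
pop() removes 5 → [4, 1, 3, 1, 8]
insert 0 at 3 → [4, 1, 3, 0, 1, 8]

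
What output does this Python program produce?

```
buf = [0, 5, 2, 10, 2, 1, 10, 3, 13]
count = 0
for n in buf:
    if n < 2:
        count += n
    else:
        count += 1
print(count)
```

n=0: <2, count = 0+0 = 0
n=5: not <2, count = 0+1 = 1
n=2: not <2, count = 1+1 = 2
n=10: not <2, count = 2+1 = 3
n=2: not <2, count = 3+1 = 4
n=1: <2, count = 4+1 = 5
n=10: not <2, count = 5+1 = 6
n=3: not <2, count = 6+1 = 7
n=13: not <2, count = 7+1 = 8

8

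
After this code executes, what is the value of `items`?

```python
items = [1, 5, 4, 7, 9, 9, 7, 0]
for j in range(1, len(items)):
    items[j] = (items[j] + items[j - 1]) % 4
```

j=1: items[1] = (5+1)%4 = 2 → [1, 2, 4, 7, 9, 9, 7, 0]
j=2: items[2] = (4+2)%4 = 2 → [1, 2, 2, 7, 9, 9, 7, 0]
j=3: items[3] = (7+2)%4 = 1 → [1, 2, 2, 1, 9, 9, 7, 0]
j=4: items[4] = (9+1)%4 = 2 → [1, 2, 2, 1, 2, 9, 7, 0]
j=5: items[5] = (9+2)%4 = 3 → [1, 2, 2, 1, 2, 3, 7, 0]
j=6: items[6] = (7+3)%4 = 2 → [1, 2, 2, 1, 2, 3, 2, 0]
j=7: items[7] = (0+2)%4 = 2 → [1, 2, 2, 1, 2, 3, 2, 2]

[1, 2, 2, 1, 2, 3, 2, 2]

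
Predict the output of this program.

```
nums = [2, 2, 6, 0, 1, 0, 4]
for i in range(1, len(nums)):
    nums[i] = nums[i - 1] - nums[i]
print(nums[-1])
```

i=1: nums[1] = 2-2 = 0 → [2, 0, 6, 0, 1, 0, 4]
i=2: nums[2] = 0-6 = -6 → [2, 0, -6, 0, 1, 0, 4]
i=3: nums[3] = (-6)-0 = -6 → [2, 0, -6, -6, 1, 0, 4]
i=4: nums[4] = (-6)-1 = -7 → [2, 0, -6, -6, -7, 0, 4]
i=5: nums[5] = (-7)-0 = -7 → [2, 0, -6, -6, -7, -7, 4]
i=6: nums[6] = (-7)-4 = -11 → [2, 0, -6, -6, -7, -7, -11]

-11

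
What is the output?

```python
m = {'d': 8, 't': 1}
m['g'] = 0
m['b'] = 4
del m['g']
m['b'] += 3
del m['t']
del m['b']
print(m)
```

{'d': 8}

m['g'] = 0 → {'d': 8, 't': 1, 'g': 0}
m['b'] = 4 → {'d': 8, 't': 1, 'g': 0, 'b': 4}
del 'g' → {'d': 8, 't': 1, 'b': 4}
m['b'] = 4+3 = 7 → {'d': 8, 't': 1, 'b': 7}
del 't' → {'d': 8, 'b': 7}
del 'b' → {'d': 8}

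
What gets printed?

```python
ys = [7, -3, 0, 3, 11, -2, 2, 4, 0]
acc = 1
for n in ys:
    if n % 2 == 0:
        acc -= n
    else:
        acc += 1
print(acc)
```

1

n=7: not even, acc = 1+1 = 2
n=-3: not even, acc = 2+1 = 3
n=0: even, acc = 3-0 = 3
n=3: not even, acc = 3+1 = 4
n=11: not even, acc = 4+1 = 5
n=-2: even, acc = 5-(-2) = 7
n=2: even, acc = 7-2 = 5
n=4: even, acc = 5-4 = 1
n=0: even, acc = 1-0 = 1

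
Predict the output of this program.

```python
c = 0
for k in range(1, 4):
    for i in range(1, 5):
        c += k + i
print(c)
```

k=1,i=1: c = 0+2 = 2
k=1,i=2: c = 2+3 = 5
k=1,i=3: c = 5+4 = 9
k=1,i=4: c = 9+5 = 14
k=2,i=1: c = 14+3 = 17
k=2,i=2: c = 17+4 = 21
k=2,i=3: c = 21+5 = 26
k=2,i=4: c = 26+6 = 32
k=3,i=1: c = 32+4 = 36
k=3,i=2: c = 36+5 = 41
k=3,i=3: c = 41+6 = 47
k=3,i=4: c = 47+7 = 54

54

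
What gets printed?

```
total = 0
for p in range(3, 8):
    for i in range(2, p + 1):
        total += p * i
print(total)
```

430

p=3,i=2: total = 0+6 = 6
p=3,i=3: total = 6+9 = 15
p=4,i=2: total = 15+8 = 23
p=4,i=3: total = 23+12 = 35
p=4,i=4: total = 35+16 = 51
p=5,i=2: total = 51+10 = 61
p=5,i=3: total = 61+15 = 76
p=5,i=4: total = 76+20 = 96
p=5,i=5: total = 96+25 = 121
p=6,i=2: total = 121+12 = 133
p=6,i=3: total = 133+18 = 151
p=6,i=4: total = 151+24 = 175
p=6,i=5: total = 175+30 = 205
p=6,i=6: total = 205+36 = 241
p=7,i=2: total = 241+14 = 255
p=7,i=3: total = 255+21 = 276
p=7,i=4: total = 276+28 = 304
p=7,i=5: total = 304+35 = 339
p=7,i=6: total = 339+42 = 381
p=7,i=7: total = 381+49 = 430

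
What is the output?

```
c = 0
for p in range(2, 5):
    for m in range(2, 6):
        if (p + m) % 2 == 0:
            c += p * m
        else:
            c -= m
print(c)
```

38

p=2,m=2: even sum, c = 0+4 = 4
p=2,m=3: odd sum, c = 4-3 = 1
p=2,m=4: even sum, c = 1+8 = 9
p=2,m=5: odd sum, c = 9-5 = 4
p=3,m=2: odd sum, c = 4-2 = 2
p=3,m=3: even sum, c = 2+9 = 11
p=3,m=4: odd sum, c = 11-4 = 7
p=3,m=5: even sum, c = 7+15 = 22
p=4,m=2: even sum, c = 22+8 = 30
p=4,m=3: odd sum, c = 30-3 = 27
p=4,m=4: even sum, c = 27+16 = 43
p=4,m=5: odd sum, c = 43-5 = 38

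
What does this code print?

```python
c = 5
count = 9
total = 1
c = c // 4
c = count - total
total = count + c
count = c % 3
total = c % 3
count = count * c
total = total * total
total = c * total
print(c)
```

8

c = 5//4 = 1
c = 9-1 = 8
total = 9+8 = 17
count = 8%3 = 2
total = 8%3 = 2
count = 2*8 = 16
total = 2*2 = 4
total = 8*4 = 32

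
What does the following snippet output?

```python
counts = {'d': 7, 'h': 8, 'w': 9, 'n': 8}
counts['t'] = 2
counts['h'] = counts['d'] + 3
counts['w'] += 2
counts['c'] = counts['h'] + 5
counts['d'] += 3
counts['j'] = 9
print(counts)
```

{'d': 10, 'h': 10, 'w': 11, 'n': 8, 't': 2, 'c': 15, 'j': 9}

counts['t'] = 2 → {'d': 7, 'h': 8, 'w': 9, 'n': 8, 't': 2}
counts['h'] = counts['d']+3 = 10 → {'d': 7, 'h': 10, 'w': 9, 'n': 8, 't': 2}
counts['w'] = 9+2 = 11 → {'d': 7, 'h': 10, 'w': 11, 'n': 8, 't': 2}
counts['c'] = counts['h']+5 = 15 → {'d': 7, 'h': 10, 'w': 11, 'n': 8, 't': 2, 'c': 15}
counts['d'] = 7+3 = 10 → {'d': 10, 'h': 10, 'w': 11, 'n': 8, 't': 2, 'c': 15}
counts['j'] = 9 → {'d': 10, 'h': 10, 'w': 11, 'n': 8, 't': 2, 'c': 15, 'j': 9}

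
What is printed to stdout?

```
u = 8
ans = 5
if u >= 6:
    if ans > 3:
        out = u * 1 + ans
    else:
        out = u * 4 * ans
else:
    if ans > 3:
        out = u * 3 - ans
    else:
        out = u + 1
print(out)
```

13

u=8, ans=5
u >= 6 is True; ans > 3 is True
→ out = u * 1 + ans = 13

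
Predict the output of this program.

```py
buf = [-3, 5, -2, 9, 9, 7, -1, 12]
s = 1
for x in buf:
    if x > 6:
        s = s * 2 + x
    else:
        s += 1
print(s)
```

200

x=-3: not >6, s = 1+1 = 2
x=5: not >6, s = 2+1 = 3
x=-2: not >6, s = 3+1 = 4
x=9: >6, s = 4*2+9 = 17
x=9: >6, s = 17*2+9 = 43
x=7: >6, s = 43*2+7 = 93
x=-1: not >6, s = 93+1 = 94
x=12: >6, s = 94*2+12 = 200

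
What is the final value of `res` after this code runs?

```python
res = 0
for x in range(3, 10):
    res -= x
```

-42

x=3: res = 0-3 = -3
x=4: res = (-3)-4 = -7
x=5: res = (-7)-5 = -12
x=6: res = (-12)-6 = -18
x=7: res = (-18)-7 = -25
x=8: res = (-25)-8 = -33
x=9: res = (-33)-9 = -42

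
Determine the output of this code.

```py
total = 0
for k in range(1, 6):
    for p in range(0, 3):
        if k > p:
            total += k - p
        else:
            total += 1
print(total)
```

34

k=1,p=0: 1>0, total = 0+1 = 1
k=1,p=1: not 1>1, total = 1+1 = 2
k=1,p=2: not 1>2, total = 2+1 = 3
k=2,p=0: 2>0, total = 3+2 = 5
k=2,p=1: 2>1, total = 5+1 = 6
k=2,p=2: not 2>2, total = 6+1 = 7
k=3,p=0: 3>0, total = 7+3 = 10
k=3,p=1: 3>1, total = 10+2 = 12
k=3,p=2: 3>2, total = 12+1 = 13
k=4,p=0: 4>0, total = 13+4 = 17
k=4,p=1: 4>1, total = 17+3 = 20
k=4,p=2: 4>2, total = 20+2 = 22
k=5,p=0: 5>0, total = 22+5 = 27
k=5,p=1: 5>1, total = 27+4 = 31
k=5,p=2: 5>2, total = 31+3 = 34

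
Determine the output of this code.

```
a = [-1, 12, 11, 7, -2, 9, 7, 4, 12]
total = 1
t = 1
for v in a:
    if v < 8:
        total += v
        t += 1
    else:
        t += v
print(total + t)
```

66

v=-1: <8, total = 1+(-1) = 0; t=2
v=12: not <8; t=14
v=11: not <8; t=25
v=7: <8, total = 0+7 = 7; t=26
v=-2: <8, total = 7+(-2) = 5; t=27
v=9: not <8; t=36
v=7: <8, total = 5+7 = 12; t=37
v=4: <8, total = 12+4 = 16; t=38
v=12: not <8; t=50
total+t = 16+50 = 66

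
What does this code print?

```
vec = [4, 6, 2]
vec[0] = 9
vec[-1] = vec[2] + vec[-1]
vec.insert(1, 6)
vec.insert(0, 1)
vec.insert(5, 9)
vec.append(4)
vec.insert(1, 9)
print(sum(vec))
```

48

vec[0] = 9 → [9, 6, 2]
vec[-1] = vec[2]+vec[-1] = 2+2 = 4 → [9, 6, 4]
insert 6 at 1 → [9, 6, 6, 4]
insert 1 at 0 → [1, 9, 6, 6, 4]
insert 9 at 5 → [1, 9, 6, 6, 4, 9]
append 4 → [1, 9, 6, 6, 4, 9, 4]
insert 9 at 1 → [1, 9, 9, 6, 6, 4, 9, 4]
sum = 48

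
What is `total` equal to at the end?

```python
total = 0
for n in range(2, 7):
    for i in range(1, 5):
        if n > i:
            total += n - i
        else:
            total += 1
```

40

n=2,i=1: 2>1, total = 0+1 = 1
n=2,i=2: not 2>2, total = 1+1 = 2
n=2,i=3: not 2>3, total = 2+1 = 3
n=2,i=4: not 2>4, total = 3+1 = 4
n=3,i=1: 3>1, total = 4+2 = 6
n=3,i=2: 3>2, total = 6+1 = 7
n=3,i=3: not 3>3, total = 7+1 = 8
n=3,i=4: not 3>4, total = 8+1 = 9
n=4,i=1: 4>1, total = 9+3 = 12
n=4,i=2: 4>2, total = 12+2 = 14
n=4,i=3: 4>3, total = 14+1 = 15
n=4,i=4: not 4>4, total = 15+1 = 16
n=5,i=1: 5>1, total = 16+4 = 20
n=5,i=2: 5>2, total = 20+3 = 23
n=5,i=3: 5>3, total = 23+2 = 25
n=5,i=4: 5>4, total = 25+1 = 26
n=6,i=1: 6>1, total = 26+5 = 31
n=6,i=2: 6>2, total = 31+4 = 35
n=6,i=3: 6>3, total = 35+3 = 38
n=6,i=4: 6>4, total = 38+2 = 40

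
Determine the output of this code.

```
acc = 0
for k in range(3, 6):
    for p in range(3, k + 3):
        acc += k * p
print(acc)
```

233

k=3,p=3: acc = 0+9 = 9
k=3,p=4: acc = 9+12 = 21
k=3,p=5: acc = 21+15 = 36
k=4,p=3: acc = 36+12 = 48
k=4,p=4: acc = 48+16 = 64
k=4,p=5: acc = 64+20 = 84
k=4,p=6: acc = 84+24 = 108
k=5,p=3: acc = 108+15 = 123
k=5,p=4: acc = 123+20 = 143
k=5,p=5: acc = 143+25 = 168
k=5,p=6: acc = 168+30 = 198
k=5,p=7: acc = 198+35 = 233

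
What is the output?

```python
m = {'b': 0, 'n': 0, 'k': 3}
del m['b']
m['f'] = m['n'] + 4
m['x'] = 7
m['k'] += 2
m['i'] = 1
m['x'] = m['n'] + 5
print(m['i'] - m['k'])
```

-4

del 'b' → {'n': 0, 'k': 3}
m['f'] = m['n']+4 = 4 → {'n': 0, 'k': 3, 'f': 4}
m['x'] = 7 → {'n': 0, 'k': 3, 'f': 4, 'x': 7}
m['k'] = 3+2 = 5 → {'n': 0, 'k': 5, 'f': 4, 'x': 7}
m['i'] = 1 → {'n': 0, 'k': 5, 'f': 4, 'x': 7, 'i': 1}
m['x'] = m['n']+5 = 5 → {'n': 0, 'k': 5, 'f': 4, 'x': 5, 'i': 1}
m['i']-m['k'] = 1-5 = -4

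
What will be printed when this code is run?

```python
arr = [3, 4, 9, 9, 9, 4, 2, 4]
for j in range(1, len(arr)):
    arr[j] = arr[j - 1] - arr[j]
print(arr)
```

[3, -1, -10, -19, -28, -32, -34, -38]

j=1: arr[1] = 3-4 = -1 → [3, -1, 9, 9, 9, 4, 2, 4]
j=2: arr[2] = (-1)-9 = -10 → [3, -1, -10, 9, 9, 4, 2, 4]
j=3: arr[3] = (-10)-9 = -19 → [3, -1, -10, -19, 9, 4, 2, 4]
j=4: arr[4] = (-19)-9 = -28 → [3, -1, -10, -19, -28, 4, 2, 4]
j=5: arr[5] = (-28)-4 = -32 → [3, -1, -10, -19, -28, -32, 2, 4]
j=6: arr[6] = (-32)-2 = -34 → [3, -1, -10, -19, -28, -32, -34, 4]
j=7: arr[7] = (-34)-4 = -38 → [3, -1, -10, -19, -28, -32, -34, -38]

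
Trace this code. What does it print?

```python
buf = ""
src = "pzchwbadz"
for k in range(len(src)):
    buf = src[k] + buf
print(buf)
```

k=0: prepend 'p' → 'p'
k=1: prepend 'z' → 'zp'
k=2: prepend 'c' → 'czp'
k=3: prepend 'h' → 'hczp'
k=4: prepend 'w' → 'whczp'
k=5: prepend 'b' → 'bwhczp'
k=6: prepend 'a' → 'abwhczp'
k=7: prepend 'd' → 'dabwhczp'
k=8: prepend 'z' → 'zdabwhczp'

zdabwhczp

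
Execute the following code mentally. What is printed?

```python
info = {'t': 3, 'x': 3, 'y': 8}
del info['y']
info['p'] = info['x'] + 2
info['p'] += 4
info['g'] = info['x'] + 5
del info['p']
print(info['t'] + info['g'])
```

11

del 'y' → {'t': 3, 'x': 3}
info['p'] = info['x']+2 = 5 → {'t': 3, 'x': 3, 'p': 5}
info['p'] = 5+4 = 9 → {'t': 3, 'x': 3, 'p': 9}
info['g'] = info['x']+5 = 8 → {'t': 3, 'x': 3, 'p': 9, 'g': 8}
del 'p' → {'t': 3, 'x': 3, 'g': 8}
info['t']+info['g'] = 3+8 = 11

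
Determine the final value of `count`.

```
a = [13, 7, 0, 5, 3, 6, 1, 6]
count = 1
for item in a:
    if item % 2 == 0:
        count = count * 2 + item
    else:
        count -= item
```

item=13: not even, count = 1-13 = -12
item=7: not even, count = (-12)-7 = -19
item=0: even, count = (-19)*2+0 = -38
item=5: not even, count = (-38)-5 = -43
item=3: not even, count = (-43)-3 = -46
item=6: even, count = (-46)*2+6 = -86
item=1: not even, count = (-86)-1 = -87
item=6: even, count = (-87)*2+6 = -168

-168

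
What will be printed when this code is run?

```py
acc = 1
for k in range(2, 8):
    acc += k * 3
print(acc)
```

k=2: acc = 1+2*3 = 7
k=3: acc = 7+3*3 = 16
k=4: acc = 16+4*3 = 28
k=5: acc = 28+5*3 = 43
k=6: acc = 43+6*3 = 61
k=7: acc = 61+7*3 = 82

82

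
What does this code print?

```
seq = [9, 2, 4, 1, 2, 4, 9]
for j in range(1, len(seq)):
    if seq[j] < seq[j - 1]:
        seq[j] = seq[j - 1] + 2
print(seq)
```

[9, 11, 13, 15, 17, 19, 21]

j=1: 2<9, seq[1] = 9+2 = 11 → [9, 11, 4, 1, 2, 4, 9]
j=2: 4<11, seq[2] = 11+2 = 13 → [9, 11, 13, 1, 2, 4, 9]
j=3: 1<13, seq[3] = 13+2 = 15 → [9, 11, 13, 15, 2, 4, 9]
j=4: 2<15, seq[4] = 15+2 = 17 → [9, 11, 13, 15, 17, 4, 9]
j=5: 4<17, seq[5] = 17+2 = 19 → [9, 11, 13, 15, 17, 19, 9]
j=6: 9<19, seq[6] = 19+2 = 21 → [9, 11, 13, 15, 17, 19, 21]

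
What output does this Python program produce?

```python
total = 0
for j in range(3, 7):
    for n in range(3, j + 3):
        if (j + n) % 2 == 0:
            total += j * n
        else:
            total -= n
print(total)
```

210

j=3,n=3: even sum, total = 0+9 = 9
j=3,n=4: odd sum, total = 9-4 = 5
j=3,n=5: even sum, total = 5+15 = 20
j=4,n=3: odd sum, total = 20-3 = 17
j=4,n=4: even sum, total = 17+16 = 33
j=4,n=5: odd sum, total = 33-5 = 28
j=4,n=6: even sum, total = 28+24 = 52
j=5,n=3: even sum, total = 52+15 = 67
j=5,n=4: odd sum, total = 67-4 = 63
j=5,n=5: even sum, total = 63+25 = 88
j=5,n=6: odd sum, total = 88-6 = 82
j=5,n=7: even sum, total = 82+35 = 117
j=6,n=3: odd sum, total = 117-3 = 114
j=6,n=4: even sum, total = 114+24 = 138
j=6,n=5: odd sum, total = 138-5 = 133
j=6,n=6: even sum, total = 133+36 = 169
j=6,n=7: odd sum, total = 169-7 = 162
j=6,n=8: even sum, total = 162+48 = 210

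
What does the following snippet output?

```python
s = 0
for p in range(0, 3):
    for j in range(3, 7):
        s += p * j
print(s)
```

p=0,j=3: s = 0+0 = 0
p=0,j=4: s = 0+0 = 0
p=0,j=5: s = 0+0 = 0
p=0,j=6: s = 0+0 = 0
p=1,j=3: s = 0+3 = 3
p=1,j=4: s = 3+4 = 7
p=1,j=5: s = 7+5 = 12
p=1,j=6: s = 12+6 = 18
p=2,j=3: s = 18+6 = 24
p=2,j=4: s = 24+8 = 32
p=2,j=5: s = 32+10 = 42
p=2,j=6: s = 42+12 = 54

54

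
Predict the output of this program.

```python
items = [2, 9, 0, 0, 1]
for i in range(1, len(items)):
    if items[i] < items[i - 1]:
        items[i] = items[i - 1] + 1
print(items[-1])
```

i=1: 9>=2, unchanged → [2, 9, 0, 0, 1]
i=2: 0<9, items[2] = 9+1 = 10 → [2, 9, 10, 0, 1]
i=3: 0<10, items[3] = 10+1 = 11 → [2, 9, 10, 11, 1]
i=4: 1<11, items[4] = 11+1 = 12 → [2, 9, 10, 11, 12]

12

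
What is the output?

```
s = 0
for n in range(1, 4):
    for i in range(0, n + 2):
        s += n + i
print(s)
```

45

n=1,i=0: s = 0+1 = 1
n=1,i=1: s = 1+2 = 3
n=1,i=2: s = 3+3 = 6
n=2,i=0: s = 6+2 = 8
n=2,i=1: s = 8+3 = 11
n=2,i=2: s = 11+4 = 15
n=2,i=3: s = 15+5 = 20
n=3,i=0: s = 20+3 = 23
n=3,i=1: s = 23+4 = 27
n=3,i=2: s = 27+5 = 32
n=3,i=3: s = 32+6 = 38
n=3,i=4: s = 38+7 = 45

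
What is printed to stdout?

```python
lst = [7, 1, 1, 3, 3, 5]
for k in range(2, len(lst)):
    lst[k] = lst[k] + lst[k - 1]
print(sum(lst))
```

36

k=2: lst[2] = 1+1 = 2 → [7, 1, 2, 3, 3, 5]
k=3: lst[3] = 3+2 = 5 → [7, 1, 2, 5, 3, 5]
k=4: lst[4] = 3+5 = 8 → [7, 1, 2, 5, 8, 5]
k=5: lst[5] = 5+8 = 13 → [7, 1, 2, 5, 8, 13]
sum = 36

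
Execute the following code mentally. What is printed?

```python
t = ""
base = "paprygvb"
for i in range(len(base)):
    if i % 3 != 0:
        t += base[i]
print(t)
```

i=0: skip
i=1: add 'a' → 'a'
i=2: add 'p' → 'ap'
i=3: skip
i=4: add 'y' → 'apy'
i=5: add 'g' → 'apyg'
i=6: skip
i=7: add 'b' → 'apygb'

apygb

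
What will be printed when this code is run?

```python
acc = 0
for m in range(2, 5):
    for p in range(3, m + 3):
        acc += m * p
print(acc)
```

122

m=2,p=3: acc = 0+6 = 6
m=2,p=4: acc = 6+8 = 14
m=3,p=3: acc = 14+9 = 23
m=3,p=4: acc = 23+12 = 35
m=3,p=5: acc = 35+15 = 50
m=4,p=3: acc = 50+12 = 62
m=4,p=4: acc = 62+16 = 78
m=4,p=5: acc = 78+20 = 98
m=4,p=6: acc = 98+24 = 122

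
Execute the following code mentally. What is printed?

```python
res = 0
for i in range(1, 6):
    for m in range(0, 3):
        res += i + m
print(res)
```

60

i=1,m=0: res = 0+1 = 1
i=1,m=1: res = 1+2 = 3
i=1,m=2: res = 3+3 = 6
i=2,m=0: res = 6+2 = 8
i=2,m=1: res = 8+3 = 11
i=2,m=2: res = 11+4 = 15
i=3,m=0: res = 15+3 = 18
i=3,m=1: res = 18+4 = 22
i=3,m=2: res = 22+5 = 27
i=4,m=0: res = 27+4 = 31
i=4,m=1: res = 31+5 = 36
i=4,m=2: res = 36+6 = 42
i=5,m=0: res = 42+5 = 47
i=5,m=1: res = 47+6 = 53
i=5,m=2: res = 53+7 = 60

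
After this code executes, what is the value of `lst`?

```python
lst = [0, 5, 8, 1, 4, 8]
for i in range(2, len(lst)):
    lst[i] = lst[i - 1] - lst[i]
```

i=2: lst[2] = 5-8 = -3 → [0, 5, -3, 1, 4, 8]
i=3: lst[3] = (-3)-1 = -4 → [0, 5, -3, -4, 4, 8]
i=4: lst[4] = (-4)-4 = -8 → [0, 5, -3, -4, -8, 8]
i=5: lst[5] = (-8)-8 = -16 → [0, 5, -3, -4, -8, -16]

[0, 5, -3, -4, -8, -16]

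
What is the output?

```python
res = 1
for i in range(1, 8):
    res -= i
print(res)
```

-27

i=1: res = 1-1 = 0
i=2: res = 0-2 = -2
i=3: res = (-2)-3 = -5
i=4: res = (-5)-4 = -9
i=5: res = (-9)-5 = -14
i=6: res = (-14)-6 = -20
i=7: res = (-20)-7 = -27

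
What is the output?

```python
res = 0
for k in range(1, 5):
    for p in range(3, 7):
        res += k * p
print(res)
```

k=1,p=3: res = 0+3 = 3
k=1,p=4: res = 3+4 = 7
k=1,p=5: res = 7+5 = 12
k=1,p=6: res = 12+6 = 18
k=2,p=3: res = 18+6 = 24
k=2,p=4: res = 24+8 = 32
k=2,p=5: res = 32+10 = 42
k=2,p=6: res = 42+12 = 54
k=3,p=3: res = 54+9 = 63
k=3,p=4: res = 63+12 = 75
k=3,p=5: res = 75+15 = 90
k=3,p=6: res = 90+18 = 108
k=4,p=3: res = 108+12 = 120
k=4,p=4: res = 120+16 = 136
k=4,p=5: res = 136+20 = 156
k=4,p=6: res = 156+24 = 180

180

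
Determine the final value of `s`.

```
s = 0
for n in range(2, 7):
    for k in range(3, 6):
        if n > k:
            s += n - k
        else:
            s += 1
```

n=2,k=3: not 2>3, s = 0+1 = 1
n=2,k=4: not 2>4, s = 1+1 = 2
n=2,k=5: not 2>5, s = 2+1 = 3
n=3,k=3: not 3>3, s = 3+1 = 4
n=3,k=4: not 3>4, s = 4+1 = 5
n=3,k=5: not 3>5, s = 5+1 = 6
n=4,k=3: 4>3, s = 6+1 = 7
n=4,k=4: not 4>4, s = 7+1 = 8
n=4,k=5: not 4>5, s = 8+1 = 9
n=5,k=3: 5>3, s = 9+2 = 11
n=5,k=4: 5>4, s = 11+1 = 12
n=5,k=5: not 5>5, s = 12+1 = 13
n=6,k=3: 6>3, s = 13+3 = 16
n=6,k=4: 6>4, s = 16+2 = 18
n=6,k=5: 6>5, s = 18+1 = 19

19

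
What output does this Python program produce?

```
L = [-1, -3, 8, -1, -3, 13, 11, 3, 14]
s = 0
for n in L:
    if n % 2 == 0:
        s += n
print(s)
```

n=-1: not even
n=-3: not even
n=8: even, s = 0+8 = 8
n=-1: not even
n=-3: not even
n=13: not even
n=11: not even
n=3: not even
n=14: even, s = 8+14 = 22

22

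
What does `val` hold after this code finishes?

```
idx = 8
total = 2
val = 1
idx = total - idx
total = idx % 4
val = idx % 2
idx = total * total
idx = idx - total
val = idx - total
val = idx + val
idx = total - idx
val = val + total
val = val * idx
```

idx = 2-8 = -6
total = (-6)%4 = 2
val = (-6)%2 = 0
idx = 2*2 = 4
idx = 4-2 = 2
val = 2-2 = 0
val = 2+0 = 2
idx = 2-2 = 0
val = 2+2 = 4
val = 4*0 = 0

0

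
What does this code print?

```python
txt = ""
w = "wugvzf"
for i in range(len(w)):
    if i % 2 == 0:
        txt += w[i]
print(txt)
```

wgz

i=0: add 'w' → 'w'
i=1: skip
i=2: add 'g' → 'wg'
i=3: skip
i=4: add 'z' → 'wgz'
i=5: skip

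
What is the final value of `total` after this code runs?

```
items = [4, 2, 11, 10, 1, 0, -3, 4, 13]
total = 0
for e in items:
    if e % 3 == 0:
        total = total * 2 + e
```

-3

e=4: not %3==0
e=2: not %3==0
e=11: not %3==0
e=10: not %3==0
e=1: not %3==0
e=0: %3==0, total = 0*2+0 = 0
e=-3: %3==0, total = 0*2+(-3) = -3
e=4: not %3==0
e=13: not %3==0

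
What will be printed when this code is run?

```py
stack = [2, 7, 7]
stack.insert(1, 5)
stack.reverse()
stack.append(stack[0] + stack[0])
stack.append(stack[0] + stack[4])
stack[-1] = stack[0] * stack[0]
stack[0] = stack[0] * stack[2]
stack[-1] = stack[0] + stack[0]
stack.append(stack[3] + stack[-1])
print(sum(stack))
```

insert 5 at 1 → [2, 5, 7, 7]
reverse → [7, 7, 5, 2]
append stack[0]+stack[0] = 7+7 = 14 → [7, 7, 5, 2, 14]
append stack[0]+stack[4] = 7+14 = 21 → [7, 7, 5, 2, 14, 21]
stack[-1] = stack[0]*stack[0] = 7*7 = 49 → [7, 7, 5, 2, 14, 49]
stack[0] = stack[0]*stack[2] = 7*5 = 35 → [35, 7, 5, 2, 14, 49]
stack[-1] = stack[0]+stack[0] = 35+35 = 70 → [35, 7, 5, 2, 14, 70]
append stack[3]+stack[-1] = 2+70 = 72 → [35, 7, 5, 2, 14, 70, 72]
sum = 205

205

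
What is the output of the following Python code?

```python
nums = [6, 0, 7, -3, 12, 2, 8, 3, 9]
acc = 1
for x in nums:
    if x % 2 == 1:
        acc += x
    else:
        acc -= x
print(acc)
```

x=6: not odd, acc = 1-6 = -5
x=0: not odd, acc = (-5)-0 = -5
x=7: odd, acc = (-5)+7 = 2
x=-3: odd, acc = 2+(-3) = -1
x=12: not odd, acc = (-1)-12 = -13
x=2: not odd, acc = (-13)-2 = -15
x=8: not odd, acc = (-15)-8 = -23
x=3: odd, acc = (-23)+3 = -20
x=9: odd, acc = (-20)+9 = -11

-11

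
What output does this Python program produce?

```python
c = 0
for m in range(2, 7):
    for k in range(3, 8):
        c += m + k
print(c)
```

225

m=2,k=3: c = 0+5 = 5
m=2,k=4: c = 5+6 = 11
m=2,k=5: c = 11+7 = 18
m=2,k=6: c = 18+8 = 26
m=2,k=7: c = 26+9 = 35
m=3,k=3: c = 35+6 = 41
m=3,k=4: c = 41+7 = 48
m=3,k=5: c = 48+8 = 56
m=3,k=6: c = 56+9 = 65
m=3,k=7: c = 65+10 = 75
m=4,k=3: c = 75+7 = 82
m=4,k=4: c = 82+8 = 90
m=4,k=5: c = 90+9 = 99
m=4,k=6: c = 99+10 = 109
m=4,k=7: c = 109+11 = 120
m=5,k=3: c = 120+8 = 128
m=5,k=4: c = 128+9 = 137
m=5,k=5: c = 137+10 = 147
m=5,k=6: c = 147+11 = 158
m=5,k=7: c = 158+12 = 170
m=6,k=3: c = 170+9 = 179
m=6,k=4: c = 179+10 = 189
m=6,k=5: c = 189+11 = 200
m=6,k=6: c = 200+12 = 212
m=6,k=7: c = 212+13 = 225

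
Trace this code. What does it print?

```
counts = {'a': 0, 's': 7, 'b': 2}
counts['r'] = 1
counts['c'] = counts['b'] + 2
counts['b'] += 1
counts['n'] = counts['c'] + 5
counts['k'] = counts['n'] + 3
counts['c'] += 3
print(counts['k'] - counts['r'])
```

counts['r'] = 1 → {'a': 0, 's': 7, 'b': 2, 'r': 1}
counts['c'] = counts['b']+2 = 4 → {'a': 0, 's': 7, 'b': 2, 'r': 1, 'c': 4}
counts['b'] = 2+1 = 3 → {'a': 0, 's': 7, 'b': 3, 'r': 1, 'c': 4}
counts['n'] = counts['c']+5 = 9 → {'a': 0, 's': 7, 'b': 3, 'r': 1, 'c': 4, 'n': 9}
counts['k'] = counts['n']+3 = 12 → {'a': 0, 's': 7, 'b': 3, 'r': 1, 'c': 4, 'n': 9, 'k': 12}
counts['c'] = 4+3 = 7 → {'a': 0, 's': 7, 'b': 3, 'r': 1, 'c': 7, 'n': 9, 'k': 12}
counts['k']-counts['r'] = 12-1 = 11

11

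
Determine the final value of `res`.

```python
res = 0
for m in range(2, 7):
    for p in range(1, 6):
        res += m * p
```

300

m=2,p=1: res = 0+2 = 2
m=2,p=2: res = 2+4 = 6
m=2,p=3: res = 6+6 = 12
m=2,p=4: res = 12+8 = 20
m=2,p=5: res = 20+10 = 30
m=3,p=1: res = 30+3 = 33
m=3,p=2: res = 33+6 = 39
m=3,p=3: res = 39+9 = 48
m=3,p=4: res = 48+12 = 60
m=3,p=5: res = 60+15 = 75
m=4,p=1: res = 75+4 = 79
m=4,p=2: res = 79+8 = 87
m=4,p=3: res = 87+12 = 99
m=4,p=4: res = 99+16 = 115
m=4,p=5: res = 115+20 = 135
m=5,p=1: res = 135+5 = 140
m=5,p=2: res = 140+10 = 150
m=5,p=3: res = 150+15 = 165
m=5,p=4: res = 165+20 = 185
m=5,p=5: res = 185+25 = 210
m=6,p=1: res = 210+6 = 216
m=6,p=2: res = 216+12 = 228
m=6,p=3: res = 228+18 = 246
m=6,p=4: res = 246+24 = 270
m=6,p=5: res = 270+30 = 300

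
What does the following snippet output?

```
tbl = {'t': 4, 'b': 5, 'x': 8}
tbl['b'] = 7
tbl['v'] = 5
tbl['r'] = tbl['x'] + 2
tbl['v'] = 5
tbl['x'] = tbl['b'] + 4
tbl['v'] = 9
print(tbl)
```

{'t': 4, 'b': 7, 'x': 11, 'v': 9, 'r': 10}

tbl['b'] = 7 → {'t': 4, 'b': 7, 'x': 8}
tbl['v'] = 5 → {'t': 4, 'b': 7, 'x': 8, 'v': 5}
tbl['r'] = tbl['x']+2 = 10 → {'t': 4, 'b': 7, 'x': 8, 'v': 5, 'r': 10}
tbl['v'] = 5 → {'t': 4, 'b': 7, 'x': 8, 'v': 5, 'r': 10}
tbl['x'] = tbl['b']+4 = 11 → {'t': 4, 'b': 7, 'x': 11, 'v': 5, 'r': 10}
tbl['v'] = 9 → {'t': 4, 'b': 7, 'x': 11, 'v': 9, 'r': 10}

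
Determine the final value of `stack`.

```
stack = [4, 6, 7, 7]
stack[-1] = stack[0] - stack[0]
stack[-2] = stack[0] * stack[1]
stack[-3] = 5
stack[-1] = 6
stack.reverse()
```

stack[-1] = stack[0]-stack[0] = 4-4 = 0 → [4, 6, 7, 0]
stack[-2] = stack[0]*stack[1] = 4*6 = 24 → [4, 6, 24, 0]
stack[-3] = 5 → [4, 5, 24, 0]
stack[-1] = 6 → [4, 5, 24, 6]
reverse → [6, 24, 5, 4]

[6, 24, 5, 4]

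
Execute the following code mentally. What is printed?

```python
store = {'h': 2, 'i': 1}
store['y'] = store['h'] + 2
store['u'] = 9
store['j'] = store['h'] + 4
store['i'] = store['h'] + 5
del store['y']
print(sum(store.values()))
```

24

store['y'] = store['h']+2 = 4 → {'h': 2, 'i': 1, 'y': 4}
store['u'] = 9 → {'h': 2, 'i': 1, 'y': 4, 'u': 9}
store['j'] = store['h']+4 = 6 → {'h': 2, 'i': 1, 'y': 4, 'u': 9, 'j': 6}
store['i'] = store['h']+5 = 7 → {'h': 2, 'i': 7, 'y': 4, 'u': 9, 'j': 6}
del 'y' → {'h': 2, 'i': 7, 'u': 9, 'j': 6}
sum of values = 24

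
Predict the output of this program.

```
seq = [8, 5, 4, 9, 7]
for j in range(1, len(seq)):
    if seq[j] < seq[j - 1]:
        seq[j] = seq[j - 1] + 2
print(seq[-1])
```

j=1: 5<8, seq[1] = 8+2 = 10 → [8, 10, 4, 9, 7]
j=2: 4<10, seq[2] = 10+2 = 12 → [8, 10, 12, 9, 7]
j=3: 9<12, seq[3] = 12+2 = 14 → [8, 10, 12, 14, 7]
j=4: 7<14, seq[4] = 14+2 = 16 → [8, 10, 12, 14, 16]

16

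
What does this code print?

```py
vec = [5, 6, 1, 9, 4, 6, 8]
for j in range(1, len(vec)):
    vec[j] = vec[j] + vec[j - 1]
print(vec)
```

j=1: vec[1] = 6+5 = 11 → [5, 11, 1, 9, 4, 6, 8]
j=2: vec[2] = 1+11 = 12 → [5, 11, 12, 9, 4, 6, 8]
j=3: vec[3] = 9+12 = 21 → [5, 11, 12, 21, 4, 6, 8]
j=4: vec[4] = 4+21 = 25 → [5, 11, 12, 21, 25, 6, 8]
j=5: vec[5] = 6+25 = 31 → [5, 11, 12, 21, 25, 31, 8]
j=6: vec[6] = 8+31 = 39 → [5, 11, 12, 21, 25, 31, 39]

[5, 11, 12, 21, 25, 31, 39]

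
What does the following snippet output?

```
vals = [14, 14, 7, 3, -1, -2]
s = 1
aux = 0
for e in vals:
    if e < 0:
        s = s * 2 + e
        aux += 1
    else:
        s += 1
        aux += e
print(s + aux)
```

56

e=14: not <0, s = 1+1 = 2; aux=14
e=14: not <0, s = 2+1 = 3; aux=28
e=7: not <0, s = 3+1 = 4; aux=35
e=3: not <0, s = 4+1 = 5; aux=38
e=-1: <0, s = 5*2+(-1) = 9; aux=39
e=-2: <0, s = 9*2+(-2) = 16; aux=40
s+aux = 16+40 = 56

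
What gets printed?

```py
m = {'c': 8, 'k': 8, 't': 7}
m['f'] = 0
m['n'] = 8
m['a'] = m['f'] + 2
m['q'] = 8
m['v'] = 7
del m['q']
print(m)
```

{'c': 8, 'k': 8, 't': 7, 'f': 0, 'n': 8, 'a': 2, 'v': 7}

m['f'] = 0 → {'c': 8, 'k': 8, 't': 7, 'f': 0}
m['n'] = 8 → {'c': 8, 'k': 8, 't': 7, 'f': 0, 'n': 8}
m['a'] = m['f']+2 = 2 → {'c': 8, 'k': 8, 't': 7, 'f': 0, 'n': 8, 'a': 2}
m['q'] = 8 → {'c': 8, 'k': 8, 't': 7, 'f': 0, 'n': 8, 'a': 2, 'q': 8}
m['v'] = 7 → {'c': 8, 'k': 8, 't': 7, 'f': 0, 'n': 8, 'a': 2, 'q': 8, 'v': 7}
del 'q' → {'c': 8, 'k': 8, 't': 7, 'f': 0, 'n': 8, 'a': 2, 'v': 7}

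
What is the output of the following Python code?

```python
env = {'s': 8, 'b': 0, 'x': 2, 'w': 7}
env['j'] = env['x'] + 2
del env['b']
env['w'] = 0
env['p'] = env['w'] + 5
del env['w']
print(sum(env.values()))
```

19

env['j'] = env['x']+2 = 4 → {'s': 8, 'b': 0, 'x': 2, 'w': 7, 'j': 4}
del 'b' → {'s': 8, 'x': 2, 'w': 7, 'j': 4}
env['w'] = 0 → {'s': 8, 'x': 2, 'w': 0, 'j': 4}
env['p'] = env['w']+5 = 5 → {'s': 8, 'x': 2, 'w': 0, 'j': 4, 'p': 5}
del 'w' → {'s': 8, 'x': 2, 'j': 4, 'p': 5}
sum of values = 19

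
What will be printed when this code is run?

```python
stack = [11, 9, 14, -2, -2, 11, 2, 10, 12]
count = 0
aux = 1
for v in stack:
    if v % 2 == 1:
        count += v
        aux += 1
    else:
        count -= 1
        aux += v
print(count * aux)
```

950

v=11: odd, count = 0+11 = 11; aux=2
v=9: odd, count = 11+9 = 20; aux=3
v=14: not odd, count = 20-1 = 19; aux=17
v=-2: not odd, count = 19-1 = 18; aux=15
v=-2: not odd, count = 18-1 = 17; aux=13
v=11: odd, count = 17+11 = 28; aux=14
v=2: not odd, count = 28-1 = 27; aux=16
v=10: not odd, count = 27-1 = 26; aux=26
v=12: not odd, count = 26-1 = 25; aux=38
count*aux = 25*38 = 950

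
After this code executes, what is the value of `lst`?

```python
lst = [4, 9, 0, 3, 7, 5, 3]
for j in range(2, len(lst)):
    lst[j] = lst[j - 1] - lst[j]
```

j=2: lst[2] = 9-0 = 9 → [4, 9, 9, 3, 7, 5, 3]
j=3: lst[3] = 9-3 = 6 → [4, 9, 9, 6, 7, 5, 3]
j=4: lst[4] = 6-7 = -1 → [4, 9, 9, 6, -1, 5, 3]
j=5: lst[5] = (-1)-5 = -6 → [4, 9, 9, 6, -1, -6, 3]
j=6: lst[6] = (-6)-3 = -9 → [4, 9, 9, 6, -1, -6, -9]

[4, 9, 9, 6, -1, -6, -9]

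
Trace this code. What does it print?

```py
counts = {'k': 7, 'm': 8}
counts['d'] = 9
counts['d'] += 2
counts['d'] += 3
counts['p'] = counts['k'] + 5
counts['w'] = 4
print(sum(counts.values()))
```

45

counts['d'] = 9 → {'k': 7, 'm': 8, 'd': 9}
counts['d'] = 9+2 = 11 → {'k': 7, 'm': 8, 'd': 11}
counts['d'] = 11+3 = 14 → {'k': 7, 'm': 8, 'd': 14}
counts['p'] = counts['k']+5 = 12 → {'k': 7, 'm': 8, 'd': 14, 'p': 12}
counts['w'] = 4 → {'k': 7, 'm': 8, 'd': 14, 'p': 12, 'w': 4}
sum of values = 45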